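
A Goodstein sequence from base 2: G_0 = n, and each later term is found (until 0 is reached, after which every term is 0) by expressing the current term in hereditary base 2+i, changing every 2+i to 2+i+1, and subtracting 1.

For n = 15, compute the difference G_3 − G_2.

15 —HB2→ 2^(2 + 1) + 2^2 + 2 + 1 —bump→ 3^(3 + 1) + 3^3 + 3 + 1 = 112 —(−1)→ 111
111 —HB3→ 3^(3 + 1) + 3^3 + 3 —bump→ 4^(4 + 1) + 4^4 + 4 = 1284 —(−1)→ 1283
1283 —HB4→ 4^(4 + 1) + 4^4 + 3 —bump→ 5^(5 + 1) + 5^5 + 3 = 18753 —(−1)→ 18752

17469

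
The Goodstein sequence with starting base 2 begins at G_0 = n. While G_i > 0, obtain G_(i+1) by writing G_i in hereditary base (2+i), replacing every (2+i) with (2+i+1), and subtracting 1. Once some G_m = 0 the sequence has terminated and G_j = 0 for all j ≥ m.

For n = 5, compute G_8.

i=0: 5 = 2^2 + 1 (b=2); 2→3: 3^3 + 1 = 28; 28−1 = 27
i=1: 27 = 3^3 (b=3); 3→4: 4^4 = 256; 256−1 = 255
i=2: 255 = 3·4^3 + 3·4^2 + 3·4 + 3 (b=4); 4→5: 3·5^3 + 3·5^2 + 3·5 + 3 = 468; 468−1 = 467
i=3: 467 = 3·5^3 + 3·5^2 + 3·5 + 2 (b=5); 5→6: 3·6^3 + 3·6^2 + 3·6 + 2 = 776; 776−1 = 775
i=4: 775 = 3·6^3 + 3·6^2 + 3·6 + 1 (b=6); 6→7: 3·7^3 + 3·7^2 + 3·7 + 1 = 1198; 1198−1 = 1197
i=5: 1197 = 3·7^3 + 3·7^2 + 3·7 (b=7); 7→8: 3·8^3 + 3·8^2 + 3·8 = 1752; 1752−1 = 1751
i=6: 1751 = 3·8^3 + 3·8^2 + 2·8 + 7 (b=8); 8→9: 3·9^3 + 3·9^2 + 2·9 + 7 = 2455; 2455−1 = 2454
i=7: 2454 = 3·9^3 + 3·9^2 + 2·9 + 6 (b=9); 9→10: 3·10^3 + 3·10^2 + 2·10 + 6 = 3326; 3326−1 = 3325

3325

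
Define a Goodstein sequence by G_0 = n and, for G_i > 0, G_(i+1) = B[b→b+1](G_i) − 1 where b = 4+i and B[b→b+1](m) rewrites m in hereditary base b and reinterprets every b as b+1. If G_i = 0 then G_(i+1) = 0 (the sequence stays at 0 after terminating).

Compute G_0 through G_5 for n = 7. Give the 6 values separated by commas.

G_0 = 7. HB_4(7) = 4 + 3. Bump = 8. G_1 = 7.
G_1 = 7. HB_5(7) = 5 + 2. Bump = 8. G_2 = 7.
G_2 = 7. HB_6(7) = 6 + 1. Bump = 8. G_3 = 7.
G_3 = 7. HB_7(7) = 7. Bump = 8. G_4 = 7.
G_4 = 7. HB_8(7) = 7. Bump = 7. G_5 = 6.

7, 7, 7, 7, 7, 6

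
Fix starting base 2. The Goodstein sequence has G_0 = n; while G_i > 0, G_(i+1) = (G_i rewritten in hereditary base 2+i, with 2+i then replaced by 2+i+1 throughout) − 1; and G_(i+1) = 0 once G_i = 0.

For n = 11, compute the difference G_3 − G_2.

11 —HB2→ 2^(2 + 1) + 2 + 1 —bump→ 3^(3 + 1) + 3 + 1 = 85 —(−1)→ 84
84 —HB3→ 3^(3 + 1) + 3 —bump→ 4^(4 + 1) + 4 = 1028 —(−1)→ 1027
1027 —HB4→ 4^(4 + 1) + 3 —bump→ 5^(5 + 1) + 3 = 15628 —(−1)→ 15627

14600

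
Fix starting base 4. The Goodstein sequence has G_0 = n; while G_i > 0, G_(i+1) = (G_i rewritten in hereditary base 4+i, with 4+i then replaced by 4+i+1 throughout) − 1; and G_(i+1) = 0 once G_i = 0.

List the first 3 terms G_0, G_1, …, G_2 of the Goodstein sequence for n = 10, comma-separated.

G_0=10  [base 4] 2·4 + 2  →[4↦5]→  2·5 + 2 = 12  −1 ⇒ G_1=11
G_1=11  [base 5] 2·5 + 1  →[5↦6]→  2·6 + 1 = 13  −1 ⇒ G_2=12

10, 11, 12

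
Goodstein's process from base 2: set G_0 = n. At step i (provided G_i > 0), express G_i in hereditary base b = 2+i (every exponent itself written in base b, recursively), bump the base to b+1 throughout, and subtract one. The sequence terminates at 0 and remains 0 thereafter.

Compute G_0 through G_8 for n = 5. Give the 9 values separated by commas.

(0) 5|_2 = 2^2 + 1 ↦ 3^3 + 1|_3 = 28 ⇒ 27
(1) 27|_3 = 3^3 ↦ 4^4|_4 = 256 ⇒ 255
(2) 255|_4 = 3·4^3 + 3·4^2 + 3·4 + 3 ↦ 3·5^3 + 3·5^2 + 3·5 + 3|_5 = 468 ⇒ 467
(3) 467|_5 = 3·5^3 + 3·5^2 + 3·5 + 2 ↦ 3·6^3 + 3·6^2 + 3·6 + 2|_6 = 776 ⇒ 775
(4) 775|_6 = 3·6^3 + 3·6^2 + 3·6 + 1 ↦ 3·7^3 + 3·7^2 + 3·7 + 1|_7 = 1198 ⇒ 1197
(5) 1197|_7 = 3·7^3 + 3·7^2 + 3·7 ↦ 3·8^3 + 3·8^2 + 3·8|_8 = 1752 ⇒ 1751
(6) 1751|_8 = 3·8^3 + 3·8^2 + 2·8 + 7 ↦ 3·9^3 + 3·9^2 + 2·9 + 7|_9 = 2455 ⇒ 2454
(7) 2454|_9 = 3·9^3 + 3·9^2 + 2·9 + 6 ↦ 3·10^3 + 3·10^2 + 2·10 + 6|_10 = 3326 ⇒ 3325

5, 27, 255, 467, 775, 1197, 1751, 2454, 3325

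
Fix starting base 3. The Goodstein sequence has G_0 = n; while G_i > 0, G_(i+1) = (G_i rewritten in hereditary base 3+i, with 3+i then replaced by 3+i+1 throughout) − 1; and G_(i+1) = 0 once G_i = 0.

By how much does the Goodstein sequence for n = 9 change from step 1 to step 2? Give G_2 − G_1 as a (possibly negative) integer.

2

9 —HB3→ 3^2 —bump→ 4^2 = 16 —(−1)→ 15
15 —HB4→ 3·4 + 3 —bump→ 3·5 + 3 = 18 —(−1)→ 17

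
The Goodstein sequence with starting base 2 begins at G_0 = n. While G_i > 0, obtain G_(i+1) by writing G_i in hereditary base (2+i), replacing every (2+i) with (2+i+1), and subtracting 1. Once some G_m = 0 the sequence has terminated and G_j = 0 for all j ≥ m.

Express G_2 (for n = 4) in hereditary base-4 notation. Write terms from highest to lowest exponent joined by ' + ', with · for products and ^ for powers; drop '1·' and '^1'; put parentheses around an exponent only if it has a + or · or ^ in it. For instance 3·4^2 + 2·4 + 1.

2·4^2 + 2·4 + 1

step 0: 4 = 2^2; sub 3 for 2: 3^3; = 27; G_1 = 27−1 = 26
step 1: 26 = 2·3^2 + 2·3 + 2; sub 4 for 3: 2·4^2 + 2·4 + 2; = 42; G_2 = 42−1 = 41
step 2: 41 = 2·4^2 + 2·4 + 1; sub 5 for 4: 2·5^2 + 2·5 + 1; = 61; G_3 = 61−1 = 60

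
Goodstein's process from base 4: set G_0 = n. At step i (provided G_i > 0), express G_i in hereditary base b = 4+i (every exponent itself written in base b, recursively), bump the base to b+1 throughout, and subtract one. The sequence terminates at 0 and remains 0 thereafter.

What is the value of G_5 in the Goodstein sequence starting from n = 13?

20

13 —HB4→ 3·4 + 1 —bump→ 3·5 + 1 = 16 —(−1)→ 15
15 —HB5→ 3·5 —bump→ 3·6 = 18 —(−1)→ 17
17 —HB6→ 2·6 + 5 —bump→ 2·7 + 5 = 19 —(−1)→ 18
18 —HB7→ 2·7 + 4 —bump→ 2·8 + 4 = 20 —(−1)→ 19
19 —HB8→ 2·8 + 3 —bump→ 2·9 + 3 = 21 —(−1)→ 20
20 —HB9→ 2·9 + 2 —bump→ 2·10 + 2 = 22 —(−1)→ 21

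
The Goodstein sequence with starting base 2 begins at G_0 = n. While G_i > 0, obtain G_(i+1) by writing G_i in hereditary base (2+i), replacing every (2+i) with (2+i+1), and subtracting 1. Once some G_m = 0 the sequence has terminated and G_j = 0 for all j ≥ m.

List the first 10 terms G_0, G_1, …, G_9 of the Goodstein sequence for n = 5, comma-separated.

base 2: 5 = 2^2 + 1; at 3: 3^3 + 1 = 28; next = 27
base 3: 27 = 3^3; at 4: 4^4 = 256; next = 255
base 4: 255 = 3·4^3 + 3·4^2 + 3·4 + 3; at 5: 3·5^3 + 3·5^2 + 3·5 + 3 = 468; next = 467
base 5: 467 = 3·5^3 + 3·5^2 + 3·5 + 2; at 6: 3·6^3 + 3·6^2 + 3·6 + 2 = 776; next = 775
base 6: 775 = 3·6^3 + 3·6^2 + 3·6 + 1; at 7: 3·7^3 + 3·7^2 + 3·7 + 1 = 1198; next = 1197
base 7: 1197 = 3·7^3 + 3·7^2 + 3·7; at 8: 3·8^3 + 3·8^2 + 3·8 = 1752; next = 1751
base 8: 1751 = 3·8^3 + 3·8^2 + 2·8 + 7; at 9: 3·9^3 + 3·9^2 + 2·9 + 7 = 2455; next = 2454
base 9: 2454 = 3·9^3 + 3·9^2 + 2·9 + 6; at 10: 3·10^3 + 3·10^2 + 2·10 + 6 = 3326; next = 3325
base 10: 3325 = 3·10^3 + 3·10^2 + 2·10 + 5; at 11: 3·11^3 + 3·11^2 + 2·11 + 5 = 4383; next = 4382

5, 27, 255, 467, 775, 1197, 1751, 2454, 3325, 4382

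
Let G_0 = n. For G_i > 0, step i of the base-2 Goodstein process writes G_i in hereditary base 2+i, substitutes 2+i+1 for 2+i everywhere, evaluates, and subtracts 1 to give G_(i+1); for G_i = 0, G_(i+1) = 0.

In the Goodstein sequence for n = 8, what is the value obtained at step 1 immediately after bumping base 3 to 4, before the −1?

step 0: 8 = 2^(2 + 1); sub 3 for 2: 3^(3 + 1); = 81; G_1 = 81−1 = 80
step 1: 80 = 2·3^3 + 2·3^2 + 2·3 + 2; sub 4 for 3: 2·4^4 + 2·4^2 + 2·4 + 2; = 554; G_2 = 554−1 = 553

554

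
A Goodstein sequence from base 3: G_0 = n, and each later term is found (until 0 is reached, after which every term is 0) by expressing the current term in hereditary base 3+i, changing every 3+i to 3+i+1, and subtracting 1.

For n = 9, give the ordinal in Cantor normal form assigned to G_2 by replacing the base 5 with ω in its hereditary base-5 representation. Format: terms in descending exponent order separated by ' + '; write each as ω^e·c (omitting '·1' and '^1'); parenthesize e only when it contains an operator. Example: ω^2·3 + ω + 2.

(0) 9|_3 = 3^2 ↦ 4^2|_4 = 16 ⇒ 15
(1) 15|_4 = 3·4 + 3 ↦ 3·5 + 3|_5 = 18 ⇒ 17

ω·3 + 2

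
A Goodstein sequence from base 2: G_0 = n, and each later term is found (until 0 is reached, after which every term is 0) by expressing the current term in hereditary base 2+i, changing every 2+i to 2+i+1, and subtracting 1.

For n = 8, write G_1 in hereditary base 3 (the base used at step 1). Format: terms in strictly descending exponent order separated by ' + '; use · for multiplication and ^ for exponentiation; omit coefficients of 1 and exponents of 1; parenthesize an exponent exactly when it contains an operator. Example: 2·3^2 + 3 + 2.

G_0=8  [base 2] 2^(2 + 1)  →[2↦3]→  3^(3 + 1) = 81  −1 ⇒ G_1=80
G_1=80  [base 3] 2·3^3 + 2·3^2 + 2·3 + 2  →[3↦4]→  2·4^4 + 2·4^2 + 2·4 + 2 = 554  −1 ⇒ G_2=553

2·3^3 + 2·3^2 + 2·3 + 2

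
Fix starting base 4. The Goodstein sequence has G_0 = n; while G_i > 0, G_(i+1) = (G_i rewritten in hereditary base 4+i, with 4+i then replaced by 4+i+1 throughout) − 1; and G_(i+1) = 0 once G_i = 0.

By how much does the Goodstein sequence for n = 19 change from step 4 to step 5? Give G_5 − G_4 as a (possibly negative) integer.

6

base 4: 19 = 4^2 + 3; at 5: 5^2 + 3 = 28; next = 27
base 5: 27 = 5^2 + 2; at 6: 6^2 + 2 = 38; next = 37
base 6: 37 = 6^2 + 1; at 7: 7^2 + 1 = 50; next = 49
base 7: 49 = 7^2; at 8: 8^2 = 64; next = 63
base 8: 63 = 7·8 + 7; at 9: 7·9 + 7 = 70; next = 69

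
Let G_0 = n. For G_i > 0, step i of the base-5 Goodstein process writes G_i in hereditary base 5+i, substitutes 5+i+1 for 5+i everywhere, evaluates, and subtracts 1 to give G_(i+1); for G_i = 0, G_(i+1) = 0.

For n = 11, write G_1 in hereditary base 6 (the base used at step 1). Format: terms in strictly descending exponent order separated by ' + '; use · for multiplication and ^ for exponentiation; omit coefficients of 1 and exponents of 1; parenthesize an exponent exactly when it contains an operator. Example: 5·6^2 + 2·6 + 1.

step 0: 11 = 2·5 + 1; sub 6 for 5: 2·6 + 1; = 13; G_1 = 13−1 = 12
step 1: 12 = 2·6; sub 7 for 6: 2·7; = 14; G_2 = 14−1 = 13

2·6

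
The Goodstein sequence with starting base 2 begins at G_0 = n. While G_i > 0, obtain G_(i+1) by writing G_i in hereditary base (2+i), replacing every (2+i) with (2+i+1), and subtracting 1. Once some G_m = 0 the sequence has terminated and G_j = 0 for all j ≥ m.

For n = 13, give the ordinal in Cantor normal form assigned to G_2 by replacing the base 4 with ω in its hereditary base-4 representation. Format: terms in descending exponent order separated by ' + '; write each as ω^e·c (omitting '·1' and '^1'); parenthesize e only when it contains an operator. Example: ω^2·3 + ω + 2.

ω^(ω + 1) + ω^3·3 + ω^2·3 + ω·3 + 3

[0] 13 ≡ 2^(2 + 1) + 2^2 + 1 (base 2). Lift 3: 109. −1: 108.
[1] 108 ≡ 3^(3 + 1) + 3^3 (base 3). Lift 4: 1280. −1: 1279.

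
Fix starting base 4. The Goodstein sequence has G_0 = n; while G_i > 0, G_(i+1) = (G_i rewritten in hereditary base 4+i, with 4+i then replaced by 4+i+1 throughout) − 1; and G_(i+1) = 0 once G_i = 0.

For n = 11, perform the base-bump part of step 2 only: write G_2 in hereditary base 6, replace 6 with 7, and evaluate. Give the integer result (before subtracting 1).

G_0 = 11. HB_4(11) = 2·4 + 3. Bump = 13. G_1 = 12.
G_1 = 12. HB_5(12) = 2·5 + 2. Bump = 14. G_2 = 13.

15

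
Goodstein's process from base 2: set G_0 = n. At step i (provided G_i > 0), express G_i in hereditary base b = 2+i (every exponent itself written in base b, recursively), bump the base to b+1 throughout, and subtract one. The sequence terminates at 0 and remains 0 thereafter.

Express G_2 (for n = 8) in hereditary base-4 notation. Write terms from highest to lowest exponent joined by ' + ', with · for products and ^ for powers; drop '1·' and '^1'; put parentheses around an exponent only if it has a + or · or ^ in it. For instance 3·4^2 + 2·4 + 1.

step 0: 8 = 2^(2 + 1); sub 3 for 2: 3^(3 + 1); = 81; G_1 = 81−1 = 80
step 1: 80 = 2·3^3 + 2·3^2 + 2·3 + 2; sub 4 for 3: 2·4^4 + 2·4^2 + 2·4 + 2; = 554; G_2 = 554−1 = 553
step 2: 553 = 2·4^4 + 2·4^2 + 2·4 + 1; sub 5 for 4: 2·5^5 + 2·5^2 + 2·5 + 1; = 6311; G_3 = 6311−1 = 6310

2·4^4 + 2·4^2 + 2·4 + 1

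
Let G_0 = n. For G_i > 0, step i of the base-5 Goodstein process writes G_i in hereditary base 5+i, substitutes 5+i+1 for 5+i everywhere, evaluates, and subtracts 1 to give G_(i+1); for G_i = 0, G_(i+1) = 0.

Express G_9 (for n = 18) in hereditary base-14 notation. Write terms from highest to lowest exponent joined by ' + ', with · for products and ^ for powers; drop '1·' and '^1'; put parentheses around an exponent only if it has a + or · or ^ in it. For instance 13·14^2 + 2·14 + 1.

step 0: 18 = 3·5 + 3; sub 6 for 5: 3·6 + 3; = 21; G_1 = 21−1 = 20
step 1: 20 = 3·6 + 2; sub 7 for 6: 3·7 + 2; = 23; G_2 = 23−1 = 22
step 2: 22 = 3·7 + 1; sub 8 for 7: 3·8 + 1; = 25; G_3 = 25−1 = 24
step 3: 24 = 3·8; sub 9 for 8: 3·9; = 27; G_4 = 27−1 = 26
step 4: 26 = 2·9 + 8; sub 10 for 9: 2·10 + 8; = 28; G_5 = 28−1 = 27
step 5: 27 = 2·10 + 7; sub 11 for 10: 2·11 + 7; = 29; G_6 = 29−1 = 28
step 6: 28 = 2·11 + 6; sub 12 for 11: 2·12 + 6; = 30; G_7 = 30−1 = 29
step 7: 29 = 2·12 + 5; sub 13 for 12: 2·13 + 5; = 31; G_8 = 31−1 = 30
step 8: 30 = 2·13 + 4; sub 14 for 13: 2·14 + 4; = 32; G_9 = 32−1 = 31

2·14 + 3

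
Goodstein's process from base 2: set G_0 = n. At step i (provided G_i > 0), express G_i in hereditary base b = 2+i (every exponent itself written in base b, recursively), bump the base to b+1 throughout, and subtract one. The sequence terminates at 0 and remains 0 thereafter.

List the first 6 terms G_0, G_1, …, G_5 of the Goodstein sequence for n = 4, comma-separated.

(0) 4|_2 = 2^2 ↦ 3^3|_3 = 27 ⇒ 26
(1) 26|_3 = 2·3^2 + 2·3 + 2 ↦ 2·4^2 + 2·4 + 2|_4 = 42 ⇒ 41
(2) 41|_4 = 2·4^2 + 2·4 + 1 ↦ 2·5^2 + 2·5 + 1|_5 = 61 ⇒ 60
(3) 60|_5 = 2·5^2 + 2·5 ↦ 2·6^2 + 2·6|_6 = 84 ⇒ 83
(4) 83|_6 = 2·6^2 + 6 + 5 ↦ 2·7^2 + 7 + 5|_7 = 110 ⇒ 109

4, 26, 41, 60, 83, 109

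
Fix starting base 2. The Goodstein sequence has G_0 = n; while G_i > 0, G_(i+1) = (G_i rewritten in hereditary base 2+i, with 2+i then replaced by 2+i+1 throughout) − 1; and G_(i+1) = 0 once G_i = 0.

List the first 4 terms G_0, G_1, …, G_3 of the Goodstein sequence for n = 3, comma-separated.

3, 3, 3, 2

base 2: 3 = 2 + 1; at 3: 3 + 1 = 4; next = 3
base 3: 3 = 3; at 4: 4 = 4; next = 3
base 4: 3 = 3; at 5: 3 = 3; next = 2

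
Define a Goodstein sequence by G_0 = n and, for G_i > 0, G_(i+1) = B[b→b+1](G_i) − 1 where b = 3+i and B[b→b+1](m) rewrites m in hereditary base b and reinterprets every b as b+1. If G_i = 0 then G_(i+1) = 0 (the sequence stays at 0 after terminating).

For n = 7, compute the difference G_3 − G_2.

7 —HB3→ 2·3 + 1 —bump→ 2·4 + 1 = 9 —(−1)→ 8
8 —HB4→ 2·4 —bump→ 2·5 = 10 —(−1)→ 9
9 —HB5→ 5 + 4 —bump→ 6 + 4 = 10 —(−1)→ 9

0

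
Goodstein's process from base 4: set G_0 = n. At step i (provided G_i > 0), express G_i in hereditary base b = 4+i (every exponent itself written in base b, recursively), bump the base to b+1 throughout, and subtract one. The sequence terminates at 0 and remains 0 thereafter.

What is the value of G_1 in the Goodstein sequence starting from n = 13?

(0) 13|_4 = 3·4 + 1 ↦ 3·5 + 1|_5 = 16 ⇒ 15
(1) 15|_5 = 3·5 ↦ 3·6|_6 = 18 ⇒ 17

15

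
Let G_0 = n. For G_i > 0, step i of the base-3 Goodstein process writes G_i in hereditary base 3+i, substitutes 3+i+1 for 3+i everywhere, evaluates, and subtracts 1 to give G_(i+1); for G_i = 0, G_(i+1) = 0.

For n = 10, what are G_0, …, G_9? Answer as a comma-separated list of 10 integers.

10, 16, 24, 27, 30, 33, 36, 39, 41, 43

base 3: 10 = 3^2 + 1; at 4: 4^2 + 1 = 17; next = 16
base 4: 16 = 4^2; at 5: 5^2 = 25; next = 24
base 5: 24 = 4·5 + 4; at 6: 4·6 + 4 = 28; next = 27
base 6: 27 = 4·6 + 3; at 7: 4·7 + 3 = 31; next = 30
base 7: 30 = 4·7 + 2; at 8: 4·8 + 2 = 34; next = 33
base 8: 33 = 4·8 + 1; at 9: 4·9 + 1 = 37; next = 36
base 9: 36 = 4·9; at 10: 4·10 = 40; next = 39
base 10: 39 = 3·10 + 9; at 11: 3·11 + 9 = 42; next = 41
base 11: 41 = 3·11 + 8; at 12: 3·12 + 8 = 44; next = 43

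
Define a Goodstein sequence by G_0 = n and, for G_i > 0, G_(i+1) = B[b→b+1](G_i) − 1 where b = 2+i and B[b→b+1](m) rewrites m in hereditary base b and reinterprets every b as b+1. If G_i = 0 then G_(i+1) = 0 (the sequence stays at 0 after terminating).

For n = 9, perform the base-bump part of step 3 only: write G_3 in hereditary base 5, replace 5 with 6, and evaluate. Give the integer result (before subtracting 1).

9 —HB2→ 2^(2 + 1) + 1 —bump→ 3^(3 + 1) + 1 = 82 —(−1)→ 81
81 —HB3→ 3^(3 + 1) —bump→ 4^(4 + 1) = 1024 —(−1)→ 1023
1023 —HB4→ 3·4^4 + 3·4^3 + 3·4^2 + 3·4 + 3 —bump→ 3·5^5 + 3·5^3 + 3·5^2 + 3·5 + 3 = 9843 —(−1)→ 9842
9842 —HB5→ 3·5^5 + 3·5^3 + 3·5^2 + 3·5 + 2 —bump→ 3·6^6 + 3·6^3 + 3·6^2 + 3·6 + 2 = 140744 —(−1)→ 140743

140744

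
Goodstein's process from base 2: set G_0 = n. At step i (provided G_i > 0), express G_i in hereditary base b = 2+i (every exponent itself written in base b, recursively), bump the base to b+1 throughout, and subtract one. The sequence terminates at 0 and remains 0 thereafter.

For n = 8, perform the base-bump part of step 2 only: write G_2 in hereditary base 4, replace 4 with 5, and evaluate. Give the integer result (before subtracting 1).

6311

i=0: 8 = 2^(2 + 1) (b=2); 2→3: 3^(3 + 1) = 81; 81−1 = 80
i=1: 80 = 2·3^3 + 2·3^2 + 2·3 + 2 (b=3); 3→4: 2·4^4 + 2·4^2 + 2·4 + 2 = 554; 554−1 = 553
i=2: 553 = 2·4^4 + 2·4^2 + 2·4 + 1 (b=4); 4→5: 2·5^5 + 2·5^2 + 2·5 + 1 = 6311; 6311−1 = 6310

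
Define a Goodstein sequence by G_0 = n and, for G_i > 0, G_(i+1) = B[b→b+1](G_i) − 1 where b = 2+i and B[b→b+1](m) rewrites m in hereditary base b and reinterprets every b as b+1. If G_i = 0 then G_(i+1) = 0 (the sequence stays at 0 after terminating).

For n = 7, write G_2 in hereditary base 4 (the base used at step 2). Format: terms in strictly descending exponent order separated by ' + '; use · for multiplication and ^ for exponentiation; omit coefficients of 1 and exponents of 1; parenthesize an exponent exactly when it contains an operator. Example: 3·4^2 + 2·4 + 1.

4^4 + 3

base 2: 7 = 2^2 + 2 + 1; at 3: 3^3 + 3 + 1 = 31; next = 30
base 3: 30 = 3^3 + 3; at 4: 4^4 + 4 = 260; next = 259
base 4: 259 = 4^4 + 3; at 5: 5^5 + 3 = 3128; next = 3127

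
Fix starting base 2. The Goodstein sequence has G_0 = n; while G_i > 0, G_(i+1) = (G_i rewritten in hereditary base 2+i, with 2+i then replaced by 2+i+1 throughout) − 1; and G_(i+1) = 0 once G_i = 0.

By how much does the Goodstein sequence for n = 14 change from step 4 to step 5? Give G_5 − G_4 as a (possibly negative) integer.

[0] 14 ≡ 2^(2 + 1) + 2^2 + 2 (base 2). Lift 3: 111. −1: 110.
[1] 110 ≡ 3^(3 + 1) + 3^3 + 2 (base 3). Lift 4: 1282. −1: 1281.
[2] 1281 ≡ 4^(4 + 1) + 4^4 + 1 (base 4). Lift 5: 18751. −1: 18750.
[3] 18750 ≡ 5^(5 + 1) + 5^5 (base 5). Lift 6: 326592. −1: 326591.
[4] 326591 ≡ 6^(6 + 1) + 5·6^5 + 5·6^4 + 5·6^3 + 5·6^2 + 5·6 + 5 (base 6). Lift 7: 5862841. −1: 5862840.

5536249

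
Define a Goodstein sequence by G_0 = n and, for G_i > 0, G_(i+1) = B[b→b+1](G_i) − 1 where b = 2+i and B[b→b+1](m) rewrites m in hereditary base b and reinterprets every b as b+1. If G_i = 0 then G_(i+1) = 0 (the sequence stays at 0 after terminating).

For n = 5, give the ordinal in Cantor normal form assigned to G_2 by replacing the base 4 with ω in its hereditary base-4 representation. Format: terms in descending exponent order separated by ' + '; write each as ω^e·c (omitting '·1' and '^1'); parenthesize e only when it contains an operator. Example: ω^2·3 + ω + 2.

ω^3·3 + ω^2·3 + ω·3 + 3

(0) 5|_2 = 2^2 + 1 ↦ 3^3 + 1|_3 = 28 ⇒ 27
(1) 27|_3 = 3^3 ↦ 4^4|_4 = 256 ⇒ 255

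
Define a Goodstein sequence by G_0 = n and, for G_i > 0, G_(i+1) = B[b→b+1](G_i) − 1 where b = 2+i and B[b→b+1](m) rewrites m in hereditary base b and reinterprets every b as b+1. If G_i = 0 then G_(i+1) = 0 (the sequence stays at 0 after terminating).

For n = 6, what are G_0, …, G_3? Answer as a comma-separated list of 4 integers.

6 —HB2→ 2^2 + 2 —bump→ 3^3 + 3 = 30 —(−1)→ 29
29 —HB3→ 3^3 + 2 —bump→ 4^4 + 2 = 258 —(−1)→ 257
257 —HB4→ 4^4 + 1 —bump→ 5^5 + 1 = 3126 —(−1)→ 3125

6, 29, 257, 3125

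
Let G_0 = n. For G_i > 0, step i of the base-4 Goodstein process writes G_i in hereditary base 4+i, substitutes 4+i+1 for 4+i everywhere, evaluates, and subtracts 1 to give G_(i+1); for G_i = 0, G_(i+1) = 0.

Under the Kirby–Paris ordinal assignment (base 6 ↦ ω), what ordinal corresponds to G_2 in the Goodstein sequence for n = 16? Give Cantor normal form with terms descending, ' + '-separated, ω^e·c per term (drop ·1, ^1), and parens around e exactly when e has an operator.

ω·4 + 3

G_0 = 16. HB_4(16) = 4^2. Bump = 25. G_1 = 24.
G_1 = 24. HB_5(24) = 4·5 + 4. Bump = 28. G_2 = 27.
G_2 = 27. HB_6(27) = 4·6 + 3. Bump = 31. G_3 = 30.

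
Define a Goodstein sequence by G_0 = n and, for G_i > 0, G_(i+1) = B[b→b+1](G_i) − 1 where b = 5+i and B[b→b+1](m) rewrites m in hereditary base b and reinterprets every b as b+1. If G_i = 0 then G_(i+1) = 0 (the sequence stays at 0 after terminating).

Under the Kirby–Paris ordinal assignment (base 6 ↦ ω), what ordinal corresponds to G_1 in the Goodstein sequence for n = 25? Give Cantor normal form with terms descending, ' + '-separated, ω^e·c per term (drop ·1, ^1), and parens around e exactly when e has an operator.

i=0: 25 = 5^2 (b=5); 5→6: 6^2 = 36; 36−1 = 35
i=1: 35 = 5·6 + 5 (b=6); 6→7: 5·7 + 5 = 40; 40−1 = 39

ω·5 + 5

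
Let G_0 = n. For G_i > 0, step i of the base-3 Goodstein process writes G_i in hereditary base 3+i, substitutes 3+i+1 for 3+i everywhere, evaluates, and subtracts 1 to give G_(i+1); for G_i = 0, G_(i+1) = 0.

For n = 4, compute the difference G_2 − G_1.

0

base 3: 4 = 3 + 1; at 4: 4 + 1 = 5; next = 4
base 4: 4 = 4; at 5: 5 = 5; next = 4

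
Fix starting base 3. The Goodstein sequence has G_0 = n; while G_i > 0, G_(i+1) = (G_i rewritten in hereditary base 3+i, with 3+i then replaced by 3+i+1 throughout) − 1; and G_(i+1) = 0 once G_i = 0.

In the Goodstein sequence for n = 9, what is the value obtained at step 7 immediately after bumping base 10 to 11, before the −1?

G_0 = 9. HB_3(9) = 3^2. Bump = 16. G_1 = 15.
G_1 = 15. HB_4(15) = 3·4 + 3. Bump = 18. G_2 = 17.
G_2 = 17. HB_5(17) = 3·5 + 2. Bump = 20. G_3 = 19.
G_3 = 19. HB_6(19) = 3·6 + 1. Bump = 22. G_4 = 21.
G_4 = 21. HB_7(21) = 3·7. Bump = 24. G_5 = 23.
G_5 = 23. HB_8(23) = 2·8 + 7. Bump = 25. G_6 = 24.
G_6 = 24. HB_9(24) = 2·9 + 6. Bump = 26. G_7 = 25.
G_7 = 25. HB_10(25) = 2·10 + 5. Bump = 27. G_8 = 26.

27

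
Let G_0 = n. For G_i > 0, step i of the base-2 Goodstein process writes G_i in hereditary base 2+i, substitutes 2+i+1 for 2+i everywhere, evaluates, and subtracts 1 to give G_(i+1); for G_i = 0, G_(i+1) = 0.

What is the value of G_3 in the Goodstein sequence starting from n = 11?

base 2: 11 = 2^(2 + 1) + 2 + 1; at 3: 3^(3 + 1) + 3 + 1 = 85; next = 84
base 3: 84 = 3^(3 + 1) + 3; at 4: 4^(4 + 1) + 4 = 1028; next = 1027
base 4: 1027 = 4^(4 + 1) + 3; at 5: 5^(5 + 1) + 3 = 15628; next = 15627
base 5: 15627 = 5^(5 + 1) + 2; at 6: 6^(6 + 1) + 2 = 279938; next = 279937

15627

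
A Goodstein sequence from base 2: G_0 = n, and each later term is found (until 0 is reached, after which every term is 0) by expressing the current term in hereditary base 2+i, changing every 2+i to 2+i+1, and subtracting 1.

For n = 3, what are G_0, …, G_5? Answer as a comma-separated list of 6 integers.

3, 3, 3, 2, 1, 0

i=0: 3 = 2 + 1 (b=2); 2→3: 3 + 1 = 4; 4−1 = 3
i=1: 3 = 3 (b=3); 3→4: 4 = 4; 4−1 = 3
i=2: 3 = 3 (b=4); 4→5: 3 = 3; 3−1 = 2
i=3: 2 = 2 (b=5); 5→6: 2 = 2; 2−1 = 1
i=4: 1 = 1 (b=6); 6→7: 1 = 1; 1−1 = 0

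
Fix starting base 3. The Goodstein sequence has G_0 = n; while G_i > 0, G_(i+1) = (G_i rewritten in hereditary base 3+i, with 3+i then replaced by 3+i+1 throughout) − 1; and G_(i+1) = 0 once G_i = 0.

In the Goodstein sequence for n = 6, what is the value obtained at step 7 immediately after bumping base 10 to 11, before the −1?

5

base 3: 6 = 2·3; at 4: 2·4 = 8; next = 7
base 4: 7 = 4 + 3; at 5: 5 + 3 = 8; next = 7
base 5: 7 = 5 + 2; at 6: 6 + 2 = 8; next = 7
base 6: 7 = 6 + 1; at 7: 7 + 1 = 8; next = 7
base 7: 7 = 7; at 8: 8 = 8; next = 7
base 8: 7 = 7; at 9: 7 = 7; next = 6
base 9: 6 = 6; at 10: 6 = 6; next = 5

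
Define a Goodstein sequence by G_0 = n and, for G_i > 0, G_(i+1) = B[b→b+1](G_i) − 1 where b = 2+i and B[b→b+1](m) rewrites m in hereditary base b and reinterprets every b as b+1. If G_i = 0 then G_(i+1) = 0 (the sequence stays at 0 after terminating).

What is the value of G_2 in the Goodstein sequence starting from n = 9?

1023

G_0=9  [base 2] 2^(2 + 1) + 1  →[2↦3]→  3^(3 + 1) + 1 = 82  −1 ⇒ G_1=81
G_1=81  [base 3] 3^(3 + 1)  →[3↦4]→  4^(4 + 1) = 1024  −1 ⇒ G_2=1023
G_2=1023  [base 4] 3·4^4 + 3·4^3 + 3·4^2 + 3·4 + 3  →[4↦5]→  3·5^5 + 3·5^3 + 3·5^2 + 3·5 + 3 = 9843  −1 ⇒ G_3=9842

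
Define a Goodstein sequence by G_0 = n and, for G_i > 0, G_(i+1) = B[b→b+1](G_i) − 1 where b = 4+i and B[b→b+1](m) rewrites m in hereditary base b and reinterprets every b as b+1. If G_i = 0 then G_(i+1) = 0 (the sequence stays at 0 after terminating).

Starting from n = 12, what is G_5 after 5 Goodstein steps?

12 —HB4→ 3·4 —bump→ 3·5 = 15 —(−1)→ 14
14 —HB5→ 2·5 + 4 —bump→ 2·6 + 4 = 16 —(−1)→ 15
15 —HB6→ 2·6 + 3 —bump→ 2·7 + 3 = 17 —(−1)→ 16
16 —HB7→ 2·7 + 2 —bump→ 2·8 + 2 = 18 —(−1)→ 17
17 —HB8→ 2·8 + 1 —bump→ 2·9 + 1 = 19 —(−1)→ 18
18 —HB9→ 2·9 —bump→ 2·10 = 20 —(−1)→ 19

18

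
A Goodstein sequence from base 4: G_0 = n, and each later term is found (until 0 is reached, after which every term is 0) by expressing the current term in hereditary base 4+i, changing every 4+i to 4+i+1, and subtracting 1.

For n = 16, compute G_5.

i=0: 16 = 4^2 (b=4); 4→5: 5^2 = 25; 25−1 = 24
i=1: 24 = 4·5 + 4 (b=5); 5→6: 4·6 + 4 = 28; 28−1 = 27
i=2: 27 = 4·6 + 3 (b=6); 6→7: 4·7 + 3 = 31; 31−1 = 30
i=3: 30 = 4·7 + 2 (b=7); 7→8: 4·8 + 2 = 34; 34−1 = 33
i=4: 33 = 4·8 + 1 (b=8); 8→9: 4·9 + 1 = 37; 37−1 = 36
i=5: 36 = 4·9 (b=9); 9→10: 4·10 = 40; 40−1 = 39

36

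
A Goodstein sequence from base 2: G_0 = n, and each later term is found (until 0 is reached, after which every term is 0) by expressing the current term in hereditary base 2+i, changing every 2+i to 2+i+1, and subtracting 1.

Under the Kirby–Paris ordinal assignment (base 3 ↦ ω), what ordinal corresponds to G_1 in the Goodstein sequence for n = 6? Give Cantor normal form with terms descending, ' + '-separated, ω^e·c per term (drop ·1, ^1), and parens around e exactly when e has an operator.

base 2: 6 = 2^2 + 2; at 3: 3^3 + 3 = 30; next = 29
base 3: 29 = 3^3 + 2; at 4: 4^4 + 2 = 258; next = 257

ω^ω + 2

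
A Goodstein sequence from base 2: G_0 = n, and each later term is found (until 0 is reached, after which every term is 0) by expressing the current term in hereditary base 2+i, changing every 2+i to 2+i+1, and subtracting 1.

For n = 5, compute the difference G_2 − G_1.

228

G_0=5  [base 2] 2^2 + 1  →[2↦3]→  3^3 + 1 = 28  −1 ⇒ G_1=27
G_1=27  [base 3] 3^3  →[3↦4]→  4^4 = 256  −1 ⇒ G_2=255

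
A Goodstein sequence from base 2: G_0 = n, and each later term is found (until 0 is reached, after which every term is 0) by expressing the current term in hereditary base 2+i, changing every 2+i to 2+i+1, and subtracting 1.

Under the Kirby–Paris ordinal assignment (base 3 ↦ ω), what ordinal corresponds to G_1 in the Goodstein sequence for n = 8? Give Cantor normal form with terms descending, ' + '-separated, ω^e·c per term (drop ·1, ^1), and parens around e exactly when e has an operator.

G_0=8  [base 2] 2^(2 + 1)  →[2↦3]→  3^(3 + 1) = 81  −1 ⇒ G_1=80
G_1=80  [base 3] 2·3^3 + 2·3^2 + 2·3 + 2  →[3↦4]→  2·4^4 + 2·4^2 + 2·4 + 2 = 554  −1 ⇒ G_2=553

ω^ω·2 + ω^2·2 + ω·2 + 2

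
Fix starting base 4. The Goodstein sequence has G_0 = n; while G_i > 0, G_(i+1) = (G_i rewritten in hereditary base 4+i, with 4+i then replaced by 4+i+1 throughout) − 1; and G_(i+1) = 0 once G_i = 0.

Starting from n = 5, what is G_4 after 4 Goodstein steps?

5 —HB4→ 4 + 1 —bump→ 5 + 1 = 6 —(−1)→ 5
5 —HB5→ 5 —bump→ 6 = 6 —(−1)→ 5
5 —HB6→ 5 —bump→ 5 = 5 —(−1)→ 4
4 —HB7→ 4 —bump→ 4 = 4 —(−1)→ 3
3 —HB8→ 3 —bump→ 3 = 3 —(−1)→ 2

3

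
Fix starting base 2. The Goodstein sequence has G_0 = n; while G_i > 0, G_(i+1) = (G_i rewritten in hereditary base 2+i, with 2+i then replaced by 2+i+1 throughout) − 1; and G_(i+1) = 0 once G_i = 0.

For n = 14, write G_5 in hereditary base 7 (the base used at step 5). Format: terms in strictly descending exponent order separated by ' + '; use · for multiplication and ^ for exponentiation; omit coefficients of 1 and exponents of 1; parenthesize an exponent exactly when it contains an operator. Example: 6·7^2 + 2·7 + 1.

i=0: 14 = 2^(2 + 1) + 2^2 + 2 (b=2); 2→3: 3^(3 + 1) + 3^3 + 3 = 111; 111−1 = 110
i=1: 110 = 3^(3 + 1) + 3^3 + 2 (b=3); 3→4: 4^(4 + 1) + 4^4 + 2 = 1282; 1282−1 = 1281
i=2: 1281 = 4^(4 + 1) + 4^4 + 1 (b=4); 4→5: 5^(5 + 1) + 5^5 + 1 = 18751; 18751−1 = 18750
i=3: 18750 = 5^(5 + 1) + 5^5 (b=5); 5→6: 6^(6 + 1) + 6^6 = 326592; 326592−1 = 326591
i=4: 326591 = 6^(6 + 1) + 5·6^5 + 5·6^4 + 5·6^3 + 5·6^2 + 5·6 + 5 (b=6); 6→7: 7^(7 + 1) + 5·7^5 + 5·7^4 + 5·7^3 + 5·7^2 + 5·7 + 5 = 5862841; 5862841−1 = 5862840
i=5: 5862840 = 7^(7 + 1) + 5·7^5 + 5·7^4 + 5·7^3 + 5·7^2 + 5·7 + 4 (b=7); 7→8: 8^(8 + 1) + 5·8^5 + 5·8^4 + 5·8^3 + 5·8^2 + 5·8 + 4 = 134404972; 134404972−1 = 134404971

7^(7 + 1) + 5·7^5 + 5·7^4 + 5·7^3 + 5·7^2 + 5·7 + 4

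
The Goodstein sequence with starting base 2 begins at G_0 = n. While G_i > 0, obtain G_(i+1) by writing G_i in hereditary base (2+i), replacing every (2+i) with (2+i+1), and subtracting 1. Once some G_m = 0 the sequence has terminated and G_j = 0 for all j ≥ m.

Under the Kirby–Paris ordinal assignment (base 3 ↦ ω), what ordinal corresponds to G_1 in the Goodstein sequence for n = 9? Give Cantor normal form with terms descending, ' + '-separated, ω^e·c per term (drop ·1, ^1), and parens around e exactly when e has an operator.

ω^(ω + 1)

base 2: 9 = 2^(2 + 1) + 1; at 3: 3^(3 + 1) + 1 = 82; next = 81
base 3: 81 = 3^(3 + 1); at 4: 4^(4 + 1) = 1024; next = 1023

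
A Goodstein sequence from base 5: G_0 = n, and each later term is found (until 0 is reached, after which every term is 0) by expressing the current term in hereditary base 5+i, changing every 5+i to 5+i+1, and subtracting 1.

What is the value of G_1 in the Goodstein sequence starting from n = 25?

G_0 = 25. HB_5(25) = 5^2. Bump = 36. G_1 = 35.
G_1 = 35. HB_6(35) = 5·6 + 5. Bump = 40. G_2 = 39.

35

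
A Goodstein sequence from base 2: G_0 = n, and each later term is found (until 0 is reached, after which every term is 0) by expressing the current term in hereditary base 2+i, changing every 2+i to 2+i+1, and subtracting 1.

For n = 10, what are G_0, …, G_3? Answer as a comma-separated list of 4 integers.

G_0=10  [base 2] 2^(2 + 1) + 2  →[2↦3]→  3^(3 + 1) + 3 = 84  −1 ⇒ G_1=83
G_1=83  [base 3] 3^(3 + 1) + 2  →[3↦4]→  4^(4 + 1) + 2 = 1026  −1 ⇒ G_2=1025
G_2=1025  [base 4] 4^(4 + 1) + 1  →[4↦5]→  5^(5 + 1) + 1 = 15626  −1 ⇒ G_3=15625

10, 83, 1025, 15625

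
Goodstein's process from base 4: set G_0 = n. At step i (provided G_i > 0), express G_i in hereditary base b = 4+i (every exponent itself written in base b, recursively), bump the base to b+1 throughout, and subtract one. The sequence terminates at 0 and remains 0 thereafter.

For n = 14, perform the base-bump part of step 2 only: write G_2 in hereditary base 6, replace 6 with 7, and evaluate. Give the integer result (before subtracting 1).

G_0=14  [base 4] 3·4 + 2  →[4↦5]→  3·5 + 2 = 17  −1 ⇒ G_1=16
G_1=16  [base 5] 3·5 + 1  →[5↦6]→  3·6 + 1 = 19  −1 ⇒ G_2=18
G_2=18  [base 6] 3·6  →[6↦7]→  3·7 = 21  −1 ⇒ G_3=20

21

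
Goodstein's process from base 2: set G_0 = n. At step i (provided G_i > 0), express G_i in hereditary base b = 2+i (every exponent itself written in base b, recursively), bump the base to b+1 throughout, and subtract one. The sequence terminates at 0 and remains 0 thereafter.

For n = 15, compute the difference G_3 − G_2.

17469

[0] 15 ≡ 2^(2 + 1) + 2^2 + 2 + 1 (base 2). Lift 3: 112. −1: 111.
[1] 111 ≡ 3^(3 + 1) + 3^3 + 3 (base 3). Lift 4: 1284. −1: 1283.
[2] 1283 ≡ 4^(4 + 1) + 4^4 + 3 (base 4). Lift 5: 18753. −1: 18752.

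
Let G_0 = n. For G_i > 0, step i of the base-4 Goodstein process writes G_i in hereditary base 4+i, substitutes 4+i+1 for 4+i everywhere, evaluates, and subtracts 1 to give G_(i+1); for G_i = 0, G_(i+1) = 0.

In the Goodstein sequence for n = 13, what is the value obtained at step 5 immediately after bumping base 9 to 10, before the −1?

G_0 = 13. HB_4(13) = 3·4 + 1. Bump = 16. G_1 = 15.
G_1 = 15. HB_5(15) = 3·5. Bump = 18. G_2 = 17.
G_2 = 17. HB_6(17) = 2·6 + 5. Bump = 19. G_3 = 18.
G_3 = 18. HB_7(18) = 2·7 + 4. Bump = 20. G_4 = 19.
G_4 = 19. HB_8(19) = 2·8 + 3. Bump = 21. G_5 = 20.
G_5 = 20. HB_9(20) = 2·9 + 2. Bump = 22. G_6 = 21.

22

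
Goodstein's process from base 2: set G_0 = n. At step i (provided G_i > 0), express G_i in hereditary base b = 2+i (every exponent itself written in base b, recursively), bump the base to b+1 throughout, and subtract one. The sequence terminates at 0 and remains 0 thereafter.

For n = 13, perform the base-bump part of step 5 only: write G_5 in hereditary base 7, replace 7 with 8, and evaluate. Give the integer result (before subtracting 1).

134219480

13 —HB2→ 2^(2 + 1) + 2^2 + 1 —bump→ 3^(3 + 1) + 3^3 + 1 = 109 —(−1)→ 108
108 —HB3→ 3^(3 + 1) + 3^3 —bump→ 4^(4 + 1) + 4^4 = 1280 —(−1)→ 1279
1279 —HB4→ 4^(4 + 1) + 3·4^3 + 3·4^2 + 3·4 + 3 —bump→ 5^(5 + 1) + 3·5^3 + 3·5^2 + 3·5 + 3 = 16093 —(−1)→ 16092
16092 —HB5→ 5^(5 + 1) + 3·5^3 + 3·5^2 + 3·5 + 2 —bump→ 6^(6 + 1) + 3·6^3 + 3·6^2 + 3·6 + 2 = 280712 —(−1)→ 280711
280711 —HB6→ 6^(6 + 1) + 3·6^3 + 3·6^2 + 3·6 + 1 —bump→ 7^(7 + 1) + 3·7^3 + 3·7^2 + 3·7 + 1 = 5765999 —(−1)→ 5765998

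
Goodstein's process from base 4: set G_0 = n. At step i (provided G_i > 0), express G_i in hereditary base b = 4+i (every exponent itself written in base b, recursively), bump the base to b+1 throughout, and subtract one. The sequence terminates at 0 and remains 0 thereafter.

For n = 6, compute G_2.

6

[0] 6 ≡ 4 + 2 (base 4). Lift 5: 7. −1: 6.
[1] 6 ≡ 5 + 1 (base 5). Lift 6: 7. −1: 6.
[2] 6 ≡ 6 (base 6). Lift 7: 7. −1: 6.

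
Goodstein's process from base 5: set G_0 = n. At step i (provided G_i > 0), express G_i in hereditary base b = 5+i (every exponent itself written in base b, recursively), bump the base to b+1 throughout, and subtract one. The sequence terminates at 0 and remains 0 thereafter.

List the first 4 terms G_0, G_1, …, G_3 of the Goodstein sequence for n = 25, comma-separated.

25, 35, 39, 43

G_0 = 25. HB_5(25) = 5^2. Bump = 36. G_1 = 35.
G_1 = 35. HB_6(35) = 5·6 + 5. Bump = 40. G_2 = 39.
G_2 = 39. HB_7(39) = 5·7 + 4. Bump = 44. G_3 = 43.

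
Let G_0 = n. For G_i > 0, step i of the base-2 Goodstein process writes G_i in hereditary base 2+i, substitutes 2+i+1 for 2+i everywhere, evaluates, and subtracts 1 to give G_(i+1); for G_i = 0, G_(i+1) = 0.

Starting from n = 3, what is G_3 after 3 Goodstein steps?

2

step 0: 3 = 2 + 1; sub 3 for 2: 3 + 1; = 4; G_1 = 4−1 = 3
step 1: 3 = 3; sub 4 for 3: 4; = 4; G_2 = 4−1 = 3
step 2: 3 = 3; sub 5 for 4: 3; = 3; G_3 = 3−1 = 2
step 3: 2 = 2; sub 6 for 5: 2; = 2; G_4 = 2−1 = 1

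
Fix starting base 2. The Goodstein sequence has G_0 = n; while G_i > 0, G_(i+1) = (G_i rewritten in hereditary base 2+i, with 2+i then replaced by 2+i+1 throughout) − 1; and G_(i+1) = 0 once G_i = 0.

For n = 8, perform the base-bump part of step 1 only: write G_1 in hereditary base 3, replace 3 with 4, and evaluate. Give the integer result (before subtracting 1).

8 —HB2→ 2^(2 + 1) —bump→ 3^(3 + 1) = 81 —(−1)→ 80
80 —HB3→ 2·3^3 + 2·3^2 + 2·3 + 2 —bump→ 2·4^4 + 2·4^2 + 2·4 + 2 = 554 —(−1)→ 553

554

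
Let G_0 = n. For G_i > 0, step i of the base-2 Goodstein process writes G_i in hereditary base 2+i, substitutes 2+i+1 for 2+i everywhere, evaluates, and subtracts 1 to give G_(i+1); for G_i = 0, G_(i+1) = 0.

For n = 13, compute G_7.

G_0 = 13. HB_2(13) = 2^(2 + 1) + 2^2 + 1. Bump = 109. G_1 = 108.
G_1 = 108. HB_3(108) = 3^(3 + 1) + 3^3. Bump = 1280. G_2 = 1279.
G_2 = 1279. HB_4(1279) = 4^(4 + 1) + 3·4^3 + 3·4^2 + 3·4 + 3. Bump = 16093. G_3 = 16092.
G_3 = 16092. HB_5(16092) = 5^(5 + 1) + 3·5^3 + 3·5^2 + 3·5 + 2. Bump = 280712. G_4 = 280711.
G_4 = 280711. HB_6(280711) = 6^(6 + 1) + 3·6^3 + 3·6^2 + 3·6 + 1. Bump = 5765999. G_5 = 5765998.
G_5 = 5765998. HB_7(5765998) = 7^(7 + 1) + 3·7^3 + 3·7^2 + 3·7. Bump = 134219480. G_6 = 134219479.
G_6 = 134219479. HB_8(134219479) = 8^(8 + 1) + 3·8^3 + 3·8^2 + 2·8 + 7. Bump = 3486786856. G_7 = 3486786855.
G_7 = 3486786855. HB_9(3486786855) = 9^(9 + 1) + 3·9^3 + 3·9^2 + 2·9 + 6. Bump = 100000003326. G_8 = 100000003325.

3486786855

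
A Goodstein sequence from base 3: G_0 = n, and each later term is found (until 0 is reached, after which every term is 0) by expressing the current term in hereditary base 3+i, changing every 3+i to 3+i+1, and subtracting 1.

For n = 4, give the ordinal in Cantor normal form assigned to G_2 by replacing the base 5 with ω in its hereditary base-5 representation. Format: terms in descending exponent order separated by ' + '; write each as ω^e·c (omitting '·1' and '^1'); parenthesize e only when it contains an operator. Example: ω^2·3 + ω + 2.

4

G_0 = 4. HB_3(4) = 3 + 1. Bump = 5. G_1 = 4.
G_1 = 4. HB_4(4) = 4. Bump = 5. G_2 = 4.
G_2 = 4. HB_5(4) = 4. Bump = 4. G_3 = 3.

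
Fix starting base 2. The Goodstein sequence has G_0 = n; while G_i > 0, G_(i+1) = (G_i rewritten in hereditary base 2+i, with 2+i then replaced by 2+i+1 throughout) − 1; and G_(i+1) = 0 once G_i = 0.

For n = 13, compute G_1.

G_0=13  [base 2] 2^(2 + 1) + 2^2 + 1  →[2↦3]→  3^(3 + 1) + 3^3 + 1 = 109  −1 ⇒ G_1=108
G_1=108  [base 3] 3^(3 + 1) + 3^3  →[3↦4]→  4^(4 + 1) + 4^4 = 1280  −1 ⇒ G_2=1279

108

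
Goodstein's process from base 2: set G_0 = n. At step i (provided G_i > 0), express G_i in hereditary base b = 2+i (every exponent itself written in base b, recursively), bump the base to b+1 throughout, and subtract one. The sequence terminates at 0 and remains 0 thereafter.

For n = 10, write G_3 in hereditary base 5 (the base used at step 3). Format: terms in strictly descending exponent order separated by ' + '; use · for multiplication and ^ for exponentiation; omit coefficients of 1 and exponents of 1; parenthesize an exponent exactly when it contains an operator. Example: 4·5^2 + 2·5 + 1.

[0] 10 ≡ 2^(2 + 1) + 2 (base 2). Lift 3: 84. −1: 83.
[1] 83 ≡ 3^(3 + 1) + 2 (base 3). Lift 4: 1026. −1: 1025.
[2] 1025 ≡ 4^(4 + 1) + 1 (base 4). Lift 5: 15626. −1: 15625.
[3] 15625 ≡ 5^(5 + 1) (base 5). Lift 6: 279936. −1: 279935.

5^(5 + 1)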